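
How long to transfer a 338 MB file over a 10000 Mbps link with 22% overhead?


Effective throughput = 10000 * (1 - 22/100) = 7800 Mbps
File size in Mb = 338 * 8 = 2704 Mb
Time = 2704 / 7800
Time = 0.3467 seconds


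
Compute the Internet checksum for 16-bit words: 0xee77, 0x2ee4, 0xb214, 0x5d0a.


Sum all words (with carry folding):
+ 0xee77 = 0xee77
+ 0x2ee4 = 0x1d5c
+ 0xb214 = 0xcf70
+ 0x5d0a = 0x2c7b
One's complement: ~0x2c7b
Checksum = 0xd384


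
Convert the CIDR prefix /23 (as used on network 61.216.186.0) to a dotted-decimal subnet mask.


/23 means 23 network bits, 9 host bits
Binary: 11111111111111111111111000000000
Mask: 255.255.254.0


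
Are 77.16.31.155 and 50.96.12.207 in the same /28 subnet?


Mask: 255.255.255.240
77.16.31.155 AND mask = 77.16.31.144
50.96.12.207 AND mask = 50.96.12.192
No, different subnets (77.16.31.144 vs 50.96.12.192)


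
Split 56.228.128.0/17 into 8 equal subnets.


New prefix = 17 + 3 = 20
Each subnet has 4096 addresses
  56.228.128.0/20
  56.228.144.0/20
  56.228.160.0/20
  56.228.176.0/20
  56.228.192.0/20
  56.228.208.0/20
  56.228.224.0/20
  56.228.240.0/20
Subnets: 56.228.128.0/20, 56.228.144.0/20, 56.228.160.0/20, 56.228.176.0/20, 56.228.192.0/20, 56.228.208.0/20, 56.228.224.0/20, 56.228.240.0/20


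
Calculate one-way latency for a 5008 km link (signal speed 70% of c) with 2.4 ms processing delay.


Speed = 0.7 * 3e5 km/s = 210000 km/s
Propagation delay = 5008 / 210000 = 0.0238 s = 23.8476 ms
Processing delay = 2.4 ms
Total one-way latency = 26.2476 ms


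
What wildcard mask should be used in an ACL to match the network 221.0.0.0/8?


Subnet mask: 255.0.0.0
Wildcard = 255.255.255.255 - subnet mask
255 - 255 = 0
255 - 0 = 255
255 - 0 = 255
255 - 0 = 255
Wildcard: 0.255.255.255


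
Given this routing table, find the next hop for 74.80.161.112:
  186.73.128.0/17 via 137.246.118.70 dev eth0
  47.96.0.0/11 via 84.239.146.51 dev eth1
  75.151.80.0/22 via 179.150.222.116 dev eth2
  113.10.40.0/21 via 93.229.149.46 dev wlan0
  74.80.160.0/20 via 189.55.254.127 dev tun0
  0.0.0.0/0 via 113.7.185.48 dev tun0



Longest prefix match for 74.80.161.112:
  /17 186.73.128.0: no
  /11 47.96.0.0: no
  /22 75.151.80.0: no
  /21 113.10.40.0: no
  /20 74.80.160.0: MATCH
  /0 0.0.0.0: MATCH
Selected: next-hop 189.55.254.127 via tun0 (matched /20)


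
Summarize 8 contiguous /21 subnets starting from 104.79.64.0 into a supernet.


Original prefix: /21
Number of subnets: 8 = 2^3
New prefix = 21 - 3 = 18
Supernet: 104.79.64.0/18


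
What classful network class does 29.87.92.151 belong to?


First octet: 29
Binary: 00011101
0xxxxxxx -> Class A (1-126)
Class A, default mask 255.0.0.0 (/8)


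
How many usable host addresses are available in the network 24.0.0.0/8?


Host bits = 32 - 8 = 24
Total addresses = 2^24 = 16777216
Usable = total - 2 (network and broadcast)
Usable hosts: 16777214


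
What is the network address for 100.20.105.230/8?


IP:   01100100.00010100.01101001.11100110
Mask: 11111111.00000000.00000000.00000000
AND operation:
Net:  01100100.00000000.00000000.00000000
Network: 100.0.0.0/8


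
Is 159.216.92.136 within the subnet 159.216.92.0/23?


Subnet network: 159.216.92.0
Test IP AND mask: 159.216.92.0
Yes, 159.216.92.136 is in 159.216.92.0/23


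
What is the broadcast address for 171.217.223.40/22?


Network: 171.217.220.0/22
Host bits = 10
Set all host bits to 1:
Broadcast: 171.217.223.255


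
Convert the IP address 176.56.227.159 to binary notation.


176 = 10110000
56 = 00111000
227 = 11100011
159 = 10011111
Binary: 10110000.00111000.11100011.10011111


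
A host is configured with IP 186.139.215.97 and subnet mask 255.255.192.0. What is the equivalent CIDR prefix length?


Binary: 11111111.11111111.11000000.00000000
Count leading 1s
Prefix: /18


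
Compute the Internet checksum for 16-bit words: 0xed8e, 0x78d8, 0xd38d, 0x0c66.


Sum all words (with carry folding):
+ 0xed8e = 0xed8e
+ 0x78d8 = 0x6667
+ 0xd38d = 0x39f5
+ 0x0c66 = 0x465b
One's complement: ~0x465b
Checksum = 0xb9a4


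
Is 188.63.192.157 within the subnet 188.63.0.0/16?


Subnet network: 188.63.0.0
Test IP AND mask: 188.63.0.0
Yes, 188.63.192.157 is in 188.63.0.0/16


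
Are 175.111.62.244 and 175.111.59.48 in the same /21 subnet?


Mask: 255.255.248.0
175.111.62.244 AND mask = 175.111.56.0
175.111.59.48 AND mask = 175.111.56.0
Yes, same subnet (175.111.56.0)


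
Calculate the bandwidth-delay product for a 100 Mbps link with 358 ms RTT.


BDP = bandwidth * RTT
= 100 Mbps * 358 ms
= 100 * 1e6 * 358 / 1000 bits
= 35800000 bits
= 4475000 bytes
= 4370.1172 KB
BDP = 35800000 bits (4475000 bytes)


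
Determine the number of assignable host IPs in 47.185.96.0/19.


Host bits = 32 - 19 = 13
Total addresses = 2^13 = 8192
Usable = total - 2 (network and broadcast)
Usable hosts: 8190


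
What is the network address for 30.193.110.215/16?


IP:   00011110.11000001.01101110.11010111
Mask: 11111111.11111111.00000000.00000000
AND operation:
Net:  00011110.11000001.00000000.00000000
Network: 30.193.0.0/16


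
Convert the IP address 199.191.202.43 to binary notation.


199 = 11000111
191 = 10111111
202 = 11001010
43 = 00101011
Binary: 11000111.10111111.11001010.00101011


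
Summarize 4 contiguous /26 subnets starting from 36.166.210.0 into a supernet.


Original prefix: /26
Number of subnets: 4 = 2^2
New prefix = 26 - 2 = 24
Supernet: 36.166.210.0/24


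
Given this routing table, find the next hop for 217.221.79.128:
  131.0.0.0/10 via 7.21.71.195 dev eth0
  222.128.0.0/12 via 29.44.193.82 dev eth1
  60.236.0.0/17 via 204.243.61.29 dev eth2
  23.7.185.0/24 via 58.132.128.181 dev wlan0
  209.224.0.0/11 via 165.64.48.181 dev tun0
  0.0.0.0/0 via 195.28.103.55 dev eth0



Longest prefix match for 217.221.79.128:
  /10 131.0.0.0: no
  /12 222.128.0.0: no
  /17 60.236.0.0: no
  /24 23.7.185.0: no
  /11 209.224.0.0: no
  /0 0.0.0.0: MATCH
Selected: next-hop 195.28.103.55 via eth0 (matched /0)


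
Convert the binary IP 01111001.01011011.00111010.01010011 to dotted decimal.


01111001 = 121
01011011 = 91
00111010 = 58
01010011 = 83
IP: 121.91.58.83


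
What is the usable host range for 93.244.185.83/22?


Network: 93.244.184.0
Broadcast: 93.244.187.255
First usable = network + 1
Last usable = broadcast - 1
Range: 93.244.184.1 to 93.244.187.254


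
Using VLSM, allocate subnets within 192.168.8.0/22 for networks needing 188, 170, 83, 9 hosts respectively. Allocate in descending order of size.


188 hosts -> /24 (254 usable): 192.168.8.0/24
170 hosts -> /24 (254 usable): 192.168.9.0/24
83 hosts -> /25 (126 usable): 192.168.10.0/25
9 hosts -> /28 (14 usable): 192.168.10.128/28
Allocation: 192.168.8.0/24 (188 hosts, 254 usable); 192.168.9.0/24 (170 hosts, 254 usable); 192.168.10.0/25 (83 hosts, 126 usable); 192.168.10.128/28 (9 hosts, 14 usable)


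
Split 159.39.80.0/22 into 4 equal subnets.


New prefix = 22 + 2 = 24
Each subnet has 256 addresses
  159.39.80.0/24
  159.39.81.0/24
  159.39.82.0/24
  159.39.83.0/24
Subnets: 159.39.80.0/24, 159.39.81.0/24, 159.39.82.0/24, 159.39.83.0/24


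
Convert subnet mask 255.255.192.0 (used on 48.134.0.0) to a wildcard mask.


Subnet mask: 255.255.192.0
Wildcard = 255.255.255.255 - subnet mask
255 - 255 = 0
255 - 255 = 0
255 - 192 = 63
255 - 0 = 255
Wildcard: 0.0.63.255


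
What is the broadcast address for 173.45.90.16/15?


Network: 173.44.0.0/15
Host bits = 17
Set all host bits to 1:
Broadcast: 173.45.255.255


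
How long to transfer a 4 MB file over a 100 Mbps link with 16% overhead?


Effective throughput = 100 * (1 - 16/100) = 84 Mbps
File size in Mb = 4 * 8 = 32 Mb
Time = 32 / 84
Time = 0.381 seconds


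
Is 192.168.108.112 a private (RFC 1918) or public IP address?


RFC 1918 private ranges:
  10.0.0.0/8 (10.0.0.0 - 10.255.255.255)
  172.16.0.0/12 (172.16.0.0 - 172.31.255.255)
  192.168.0.0/16 (192.168.0.0 - 192.168.255.255)
Private (in 192.168.0.0/16)


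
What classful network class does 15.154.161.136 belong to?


First octet: 15
Binary: 00001111
0xxxxxxx -> Class A (1-126)
Class A, default mask 255.0.0.0 (/8)


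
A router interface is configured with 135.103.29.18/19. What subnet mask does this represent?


/19 means 19 network bits, 13 host bits
Binary: 11111111111111111110000000000000
Mask: 255.255.224.0


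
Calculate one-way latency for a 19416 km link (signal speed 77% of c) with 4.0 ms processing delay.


Speed = 0.77 * 3e5 km/s = 231000 km/s
Propagation delay = 19416 / 231000 = 0.0841 s = 84.0519 ms
Processing delay = 4.0 ms
Total one-way latency = 88.0519 ms


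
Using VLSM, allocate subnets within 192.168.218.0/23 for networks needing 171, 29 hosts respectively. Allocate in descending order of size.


171 hosts -> /24 (254 usable): 192.168.218.0/24
29 hosts -> /27 (30 usable): 192.168.219.0/27
Allocation: 192.168.218.0/24 (171 hosts, 254 usable); 192.168.219.0/27 (29 hosts, 30 usable)


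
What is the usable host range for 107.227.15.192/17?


Network: 107.227.0.0
Broadcast: 107.227.127.255
First usable = network + 1
Last usable = broadcast - 1
Range: 107.227.0.1 to 107.227.127.254


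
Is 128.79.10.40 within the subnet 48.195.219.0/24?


Subnet network: 48.195.219.0
Test IP AND mask: 128.79.10.0
No, 128.79.10.40 is not in 48.195.219.0/24


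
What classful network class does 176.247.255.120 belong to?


First octet: 176
Binary: 10110000
10xxxxxx -> Class B (128-191)
Class B, default mask 255.255.0.0 (/16)


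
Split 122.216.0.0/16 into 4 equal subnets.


New prefix = 16 + 2 = 18
Each subnet has 16384 addresses
  122.216.0.0/18
  122.216.64.0/18
  122.216.128.0/18
  122.216.192.0/18
Subnets: 122.216.0.0/18, 122.216.64.0/18, 122.216.128.0/18, 122.216.192.0/18


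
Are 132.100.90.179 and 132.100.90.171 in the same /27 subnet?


Mask: 255.255.255.224
132.100.90.179 AND mask = 132.100.90.160
132.100.90.171 AND mask = 132.100.90.160
Yes, same subnet (132.100.90.160)


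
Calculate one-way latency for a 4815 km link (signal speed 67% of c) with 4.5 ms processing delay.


Speed = 0.67 * 3e5 km/s = 201000 km/s
Propagation delay = 4815 / 201000 = 0.024 s = 23.9552 ms
Processing delay = 4.5 ms
Total one-way latency = 28.4552 ms


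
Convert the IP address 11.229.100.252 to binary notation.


11 = 00001011
229 = 11100101
100 = 01100100
252 = 11111100
Binary: 00001011.11100101.01100100.11111100


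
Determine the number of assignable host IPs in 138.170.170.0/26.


Host bits = 32 - 26 = 6
Total addresses = 2^6 = 64
Usable = total - 2 (network and broadcast)
Usable hosts: 62


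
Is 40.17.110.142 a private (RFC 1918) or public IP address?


RFC 1918 private ranges:
  10.0.0.0/8 (10.0.0.0 - 10.255.255.255)
  172.16.0.0/12 (172.16.0.0 - 172.31.255.255)
  192.168.0.0/16 (192.168.0.0 - 192.168.255.255)
Public (not in any RFC 1918 range)


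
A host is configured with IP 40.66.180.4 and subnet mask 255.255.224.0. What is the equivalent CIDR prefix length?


Binary: 11111111.11111111.11100000.00000000
Count leading 1s
Prefix: /19


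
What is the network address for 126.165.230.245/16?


IP:   01111110.10100101.11100110.11110101
Mask: 11111111.11111111.00000000.00000000
AND operation:
Net:  01111110.10100101.00000000.00000000
Network: 126.165.0.0/16


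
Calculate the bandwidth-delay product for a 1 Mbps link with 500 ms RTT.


BDP = bandwidth * RTT
= 1 Mbps * 500 ms
= 1 * 1e6 * 500 / 1000 bits
= 500000 bits
= 62500 bytes
= 61.0352 KB
BDP = 500000 bits (62500 bytes)


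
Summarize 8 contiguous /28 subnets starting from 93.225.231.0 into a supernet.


Original prefix: /28
Number of subnets: 8 = 2^3
New prefix = 28 - 3 = 25
Supernet: 93.225.231.0/25


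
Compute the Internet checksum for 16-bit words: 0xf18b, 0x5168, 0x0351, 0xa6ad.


Sum all words (with carry folding):
+ 0xf18b = 0xf18b
+ 0x5168 = 0x42f4
+ 0x0351 = 0x4645
+ 0xa6ad = 0xecf2
One's complement: ~0xecf2
Checksum = 0x130d


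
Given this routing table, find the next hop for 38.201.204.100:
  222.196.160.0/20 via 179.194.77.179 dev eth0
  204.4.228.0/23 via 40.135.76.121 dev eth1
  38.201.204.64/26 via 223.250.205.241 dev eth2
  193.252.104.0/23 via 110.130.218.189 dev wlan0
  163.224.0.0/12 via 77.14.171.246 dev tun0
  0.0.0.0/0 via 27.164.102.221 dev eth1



Longest prefix match for 38.201.204.100:
  /20 222.196.160.0: no
  /23 204.4.228.0: no
  /26 38.201.204.64: MATCH
  /23 193.252.104.0: no
  /12 163.224.0.0: no
  /0 0.0.0.0: MATCH
Selected: next-hop 223.250.205.241 via eth2 (matched /26)


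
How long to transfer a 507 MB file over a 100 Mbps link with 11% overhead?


Effective throughput = 100 * (1 - 11/100) = 89 Mbps
File size in Mb = 507 * 8 = 4056 Mb
Time = 4056 / 89
Time = 45.573 seconds


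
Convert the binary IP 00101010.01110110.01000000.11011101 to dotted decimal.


00101010 = 42
01110110 = 118
01000000 = 64
11011101 = 221
IP: 42.118.64.221


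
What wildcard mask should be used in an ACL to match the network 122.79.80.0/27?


Subnet mask: 255.255.255.224
Wildcard = 255.255.255.255 - subnet mask
255 - 255 = 0
255 - 255 = 0
255 - 255 = 0
255 - 224 = 31
Wildcard: 0.0.0.31


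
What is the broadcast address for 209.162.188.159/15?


Network: 209.162.0.0/15
Host bits = 17
Set all host bits to 1:
Broadcast: 209.163.255.255


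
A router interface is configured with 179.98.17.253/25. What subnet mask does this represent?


/25 means 25 network bits, 7 host bits
Binary: 11111111111111111111111110000000
Mask: 255.255.255.128


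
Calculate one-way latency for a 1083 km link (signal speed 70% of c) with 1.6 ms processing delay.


Speed = 0.7 * 3e5 km/s = 210000 km/s
Propagation delay = 1083 / 210000 = 0.0052 s = 5.1571 ms
Processing delay = 1.6 ms
Total one-way latency = 6.7571 ms


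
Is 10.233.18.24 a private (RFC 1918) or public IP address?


RFC 1918 private ranges:
  10.0.0.0/8 (10.0.0.0 - 10.255.255.255)
  172.16.0.0/12 (172.16.0.0 - 172.31.255.255)
  192.168.0.0/16 (192.168.0.0 - 192.168.255.255)
Private (in 10.0.0.0/8)


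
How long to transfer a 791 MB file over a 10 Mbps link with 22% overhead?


Effective throughput = 10 * (1 - 22/100) = 7.8 Mbps
File size in Mb = 791 * 8 = 6328 Mb
Time = 6328 / 7.8
Time = 811.2821 seconds


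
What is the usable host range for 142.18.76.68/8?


Network: 142.0.0.0
Broadcast: 142.255.255.255
First usable = network + 1
Last usable = broadcast - 1
Range: 142.0.0.1 to 142.255.255.254


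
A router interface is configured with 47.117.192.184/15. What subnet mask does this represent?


/15 means 15 network bits, 17 host bits
Binary: 11111111111111100000000000000000
Mask: 255.254.0.0


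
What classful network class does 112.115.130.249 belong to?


First octet: 112
Binary: 01110000
0xxxxxxx -> Class A (1-126)
Class A, default mask 255.0.0.0 (/8)


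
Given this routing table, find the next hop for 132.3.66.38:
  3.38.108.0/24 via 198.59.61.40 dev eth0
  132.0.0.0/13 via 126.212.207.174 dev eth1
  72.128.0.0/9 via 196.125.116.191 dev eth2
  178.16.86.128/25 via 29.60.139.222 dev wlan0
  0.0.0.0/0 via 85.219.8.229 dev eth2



Longest prefix match for 132.3.66.38:
  /24 3.38.108.0: no
  /13 132.0.0.0: MATCH
  /9 72.128.0.0: no
  /25 178.16.86.128: no
  /0 0.0.0.0: MATCH
Selected: next-hop 126.212.207.174 via eth1 (matched /13)


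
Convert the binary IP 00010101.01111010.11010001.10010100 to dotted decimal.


00010101 = 21
01111010 = 122
11010001 = 209
10010100 = 148
IP: 21.122.209.148


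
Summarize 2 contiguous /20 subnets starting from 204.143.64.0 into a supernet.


Original prefix: /20
Number of subnets: 2 = 2^1
New prefix = 20 - 1 = 19
Supernet: 204.143.64.0/19


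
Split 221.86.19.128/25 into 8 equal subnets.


New prefix = 25 + 3 = 28
Each subnet has 16 addresses
  221.86.19.128/28
  221.86.19.144/28
  221.86.19.160/28
  221.86.19.176/28
  221.86.19.192/28
  221.86.19.208/28
  221.86.19.224/28
  221.86.19.240/28
Subnets: 221.86.19.128/28, 221.86.19.144/28, 221.86.19.160/28, 221.86.19.176/28, 221.86.19.192/28, 221.86.19.208/28, 221.86.19.224/28, 221.86.19.240/28


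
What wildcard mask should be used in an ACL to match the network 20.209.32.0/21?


Subnet mask: 255.255.248.0
Wildcard = 255.255.255.255 - subnet mask
255 - 255 = 0
255 - 255 = 0
255 - 248 = 7
255 - 0 = 255
Wildcard: 0.0.7.255


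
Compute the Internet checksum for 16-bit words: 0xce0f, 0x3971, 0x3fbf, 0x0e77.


Sum all words (with carry folding):
+ 0xce0f = 0xce0f
+ 0x3971 = 0x0781
+ 0x3fbf = 0x4740
+ 0x0e77 = 0x55b7
One's complement: ~0x55b7
Checksum = 0xaa48


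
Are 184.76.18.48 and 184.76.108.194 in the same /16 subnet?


Mask: 255.255.0.0
184.76.18.48 AND mask = 184.76.0.0
184.76.108.194 AND mask = 184.76.0.0
Yes, same subnet (184.76.0.0)


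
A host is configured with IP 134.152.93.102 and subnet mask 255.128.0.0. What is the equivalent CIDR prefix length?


Binary: 11111111.10000000.00000000.00000000
Count leading 1s
Prefix: /9


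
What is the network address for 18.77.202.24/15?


IP:   00010010.01001101.11001010.00011000
Mask: 11111111.11111110.00000000.00000000
AND operation:
Net:  00010010.01001100.00000000.00000000
Network: 18.76.0.0/15


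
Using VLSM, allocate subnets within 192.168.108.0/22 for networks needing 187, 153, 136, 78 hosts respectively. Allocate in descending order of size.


187 hosts -> /24 (254 usable): 192.168.108.0/24
153 hosts -> /24 (254 usable): 192.168.109.0/24
136 hosts -> /24 (254 usable): 192.168.110.0/24
78 hosts -> /25 (126 usable): 192.168.111.0/25
Allocation: 192.168.108.0/24 (187 hosts, 254 usable); 192.168.109.0/24 (153 hosts, 254 usable); 192.168.110.0/24 (136 hosts, 254 usable); 192.168.111.0/25 (78 hosts, 126 usable)


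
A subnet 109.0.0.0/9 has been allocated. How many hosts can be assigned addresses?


Host bits = 32 - 9 = 23
Total addresses = 2^23 = 8388608
Usable = total - 2 (network and broadcast)
Usable hosts: 8388606


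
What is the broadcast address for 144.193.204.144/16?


Network: 144.193.0.0/16
Host bits = 16
Set all host bits to 1:
Broadcast: 144.193.255.255


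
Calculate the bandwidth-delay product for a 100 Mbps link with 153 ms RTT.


BDP = bandwidth * RTT
= 100 Mbps * 153 ms
= 100 * 1e6 * 153 / 1000 bits
= 15300000 bits
= 1912500 bytes
= 1867.6758 KB
BDP = 15300000 bits (1912500 bytes)


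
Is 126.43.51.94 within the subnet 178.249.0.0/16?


Subnet network: 178.249.0.0
Test IP AND mask: 126.43.0.0
No, 126.43.51.94 is not in 178.249.0.0/16


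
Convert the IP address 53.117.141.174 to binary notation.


53 = 00110101
117 = 01110101
141 = 10001101
174 = 10101110
Binary: 00110101.01110101.10001101.10101110


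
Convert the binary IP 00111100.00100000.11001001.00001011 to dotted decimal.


00111100 = 60
00100000 = 32
11001001 = 201
00001011 = 11
IP: 60.32.201.11


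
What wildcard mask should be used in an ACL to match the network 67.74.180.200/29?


Subnet mask: 255.255.255.248
Wildcard = 255.255.255.255 - subnet mask
255 - 255 = 0
255 - 255 = 0
255 - 255 = 0
255 - 248 = 7
Wildcard: 0.0.0.7


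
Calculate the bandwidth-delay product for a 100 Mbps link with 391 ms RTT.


BDP = bandwidth * RTT
= 100 Mbps * 391 ms
= 100 * 1e6 * 391 / 1000 bits
= 39100000 bits
= 4887500 bytes
= 4772.9492 KB
BDP = 39100000 bits (4887500 bytes)


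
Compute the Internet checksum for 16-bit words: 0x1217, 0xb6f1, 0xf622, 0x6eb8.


Sum all words (with carry folding):
+ 0x1217 = 0x1217
+ 0xb6f1 = 0xc908
+ 0xf622 = 0xbf2b
+ 0x6eb8 = 0x2de4
One's complement: ~0x2de4
Checksum = 0xd21b


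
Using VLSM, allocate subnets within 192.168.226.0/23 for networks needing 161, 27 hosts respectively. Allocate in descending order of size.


161 hosts -> /24 (254 usable): 192.168.226.0/24
27 hosts -> /27 (30 usable): 192.168.227.0/27
Allocation: 192.168.226.0/24 (161 hosts, 254 usable); 192.168.227.0/27 (27 hosts, 30 usable)


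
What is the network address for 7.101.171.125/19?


IP:   00000111.01100101.10101011.01111101
Mask: 11111111.11111111.11100000.00000000
AND operation:
Net:  00000111.01100101.10100000.00000000
Network: 7.101.160.0/19


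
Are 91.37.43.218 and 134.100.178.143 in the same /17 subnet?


Mask: 255.255.128.0
91.37.43.218 AND mask = 91.37.0.0
134.100.178.143 AND mask = 134.100.128.0
No, different subnets (91.37.0.0 vs 134.100.128.0)


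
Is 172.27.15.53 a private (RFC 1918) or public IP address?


RFC 1918 private ranges:
  10.0.0.0/8 (10.0.0.0 - 10.255.255.255)
  172.16.0.0/12 (172.16.0.0 - 172.31.255.255)
  192.168.0.0/16 (192.168.0.0 - 192.168.255.255)
Private (in 172.16.0.0/12)


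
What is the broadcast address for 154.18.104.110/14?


Network: 154.16.0.0/14
Host bits = 18
Set all host bits to 1:
Broadcast: 154.19.255.255


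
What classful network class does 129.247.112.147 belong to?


First octet: 129
Binary: 10000001
10xxxxxx -> Class B (128-191)
Class B, default mask 255.255.0.0 (/16)


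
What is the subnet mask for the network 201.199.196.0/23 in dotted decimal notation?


/23 means 23 network bits, 9 host bits
Binary: 11111111111111111111111000000000
Mask: 255.255.254.0


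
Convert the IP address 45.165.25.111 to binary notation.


45 = 00101101
165 = 10100101
25 = 00011001
111 = 01101111
Binary: 00101101.10100101.00011001.01101111


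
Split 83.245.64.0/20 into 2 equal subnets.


New prefix = 20 + 1 = 21
Each subnet has 2048 addresses
  83.245.64.0/21
  83.245.72.0/21
Subnets: 83.245.64.0/21, 83.245.72.0/21


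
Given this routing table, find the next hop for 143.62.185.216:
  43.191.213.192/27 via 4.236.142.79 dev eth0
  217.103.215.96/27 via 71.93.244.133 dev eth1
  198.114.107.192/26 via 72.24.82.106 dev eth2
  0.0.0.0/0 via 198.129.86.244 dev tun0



Longest prefix match for 143.62.185.216:
  /27 43.191.213.192: no
  /27 217.103.215.96: no
  /26 198.114.107.192: no
  /0 0.0.0.0: MATCH
Selected: next-hop 198.129.86.244 via tun0 (matched /0)


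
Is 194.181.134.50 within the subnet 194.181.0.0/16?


Subnet network: 194.181.0.0
Test IP AND mask: 194.181.0.0
Yes, 194.181.134.50 is in 194.181.0.0/16


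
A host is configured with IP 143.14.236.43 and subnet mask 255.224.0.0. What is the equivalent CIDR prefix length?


Binary: 11111111.11100000.00000000.00000000
Count leading 1s
Prefix: /11


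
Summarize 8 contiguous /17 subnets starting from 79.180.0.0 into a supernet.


Original prefix: /17
Number of subnets: 8 = 2^3
New prefix = 17 - 3 = 14
Supernet: 79.180.0.0/14


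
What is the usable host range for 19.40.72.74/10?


Network: 19.0.0.0
Broadcast: 19.63.255.255
First usable = network + 1
Last usable = broadcast - 1
Range: 19.0.0.1 to 19.63.255.254


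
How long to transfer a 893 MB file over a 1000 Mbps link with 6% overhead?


Effective throughput = 1000 * (1 - 6/100) = 940 Mbps
File size in Mb = 893 * 8 = 7144 Mb
Time = 7144 / 940
Time = 7.6 seconds


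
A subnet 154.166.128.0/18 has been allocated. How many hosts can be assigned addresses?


Host bits = 32 - 18 = 14
Total addresses = 2^14 = 16384
Usable = total - 2 (network and broadcast)
Usable hosts: 16382


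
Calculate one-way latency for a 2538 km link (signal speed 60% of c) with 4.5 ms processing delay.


Speed = 0.6 * 3e5 km/s = 180000 km/s
Propagation delay = 2538 / 180000 = 0.0141 s = 14.1 ms
Processing delay = 4.5 ms
Total one-way latency = 18.6 ms


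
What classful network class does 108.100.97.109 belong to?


First octet: 108
Binary: 01101100
0xxxxxxx -> Class A (1-126)
Class A, default mask 255.0.0.0 (/8)


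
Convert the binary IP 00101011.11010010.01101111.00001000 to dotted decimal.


00101011 = 43
11010010 = 210
01101111 = 111
00001000 = 8
IP: 43.210.111.8


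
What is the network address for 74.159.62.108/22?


IP:   01001010.10011111.00111110.01101100
Mask: 11111111.11111111.11111100.00000000
AND operation:
Net:  01001010.10011111.00111100.00000000
Network: 74.159.60.0/22


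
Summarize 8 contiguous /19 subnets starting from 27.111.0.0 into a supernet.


Original prefix: /19
Number of subnets: 8 = 2^3
New prefix = 19 - 3 = 16
Supernet: 27.111.0.0/16


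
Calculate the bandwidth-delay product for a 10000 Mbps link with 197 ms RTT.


BDP = bandwidth * RTT
= 10000 Mbps * 197 ms
= 10000 * 1e6 * 197 / 1000 bits
= 1970000000 bits
= 246250000 bytes
= 240478.5156 KB
BDP = 1970000000 bits (246250000 bytes)


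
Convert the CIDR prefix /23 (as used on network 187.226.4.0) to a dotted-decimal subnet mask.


/23 means 23 network bits, 9 host bits
Binary: 11111111111111111111111000000000
Mask: 255.255.254.0


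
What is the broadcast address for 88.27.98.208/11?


Network: 88.0.0.0/11
Host bits = 21
Set all host bits to 1:
Broadcast: 88.31.255.255


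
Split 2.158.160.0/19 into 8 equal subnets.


New prefix = 19 + 3 = 22
Each subnet has 1024 addresses
  2.158.160.0/22
  2.158.164.0/22
  2.158.168.0/22
  2.158.172.0/22
  2.158.176.0/22
  2.158.180.0/22
  2.158.184.0/22
  2.158.188.0/22
Subnets: 2.158.160.0/22, 2.158.164.0/22, 2.158.168.0/22, 2.158.172.0/22, 2.158.176.0/22, 2.158.180.0/22, 2.158.184.0/22, 2.158.188.0/22


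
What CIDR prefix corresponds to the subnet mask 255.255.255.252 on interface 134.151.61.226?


Binary: 11111111.11111111.11111111.11111100
Count leading 1s
Prefix: /30


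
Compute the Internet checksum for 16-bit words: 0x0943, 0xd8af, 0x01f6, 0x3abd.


Sum all words (with carry folding):
+ 0x0943 = 0x0943
+ 0xd8af = 0xe1f2
+ 0x01f6 = 0xe3e8
+ 0x3abd = 0x1ea6
One's complement: ~0x1ea6
Checksum = 0xe159


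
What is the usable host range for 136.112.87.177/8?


Network: 136.0.0.0
Broadcast: 136.255.255.255
First usable = network + 1
Last usable = broadcast - 1
Range: 136.0.0.1 to 136.255.255.254


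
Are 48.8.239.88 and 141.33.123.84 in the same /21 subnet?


Mask: 255.255.248.0
48.8.239.88 AND mask = 48.8.232.0
141.33.123.84 AND mask = 141.33.120.0
No, different subnets (48.8.232.0 vs 141.33.120.0)


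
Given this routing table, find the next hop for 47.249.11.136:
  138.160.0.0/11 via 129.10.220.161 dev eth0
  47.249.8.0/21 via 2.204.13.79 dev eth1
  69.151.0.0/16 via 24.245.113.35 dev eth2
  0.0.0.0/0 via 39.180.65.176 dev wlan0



Longest prefix match for 47.249.11.136:
  /11 138.160.0.0: no
  /21 47.249.8.0: MATCH
  /16 69.151.0.0: no
  /0 0.0.0.0: MATCH
Selected: next-hop 2.204.13.79 via eth1 (matched /21)


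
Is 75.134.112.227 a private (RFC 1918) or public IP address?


RFC 1918 private ranges:
  10.0.0.0/8 (10.0.0.0 - 10.255.255.255)
  172.16.0.0/12 (172.16.0.0 - 172.31.255.255)
  192.168.0.0/16 (192.168.0.0 - 192.168.255.255)
Public (not in any RFC 1918 range)


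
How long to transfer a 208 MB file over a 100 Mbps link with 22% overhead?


Effective throughput = 100 * (1 - 22/100) = 78 Mbps
File size in Mb = 208 * 8 = 1664 Mb
Time = 1664 / 78
Time = 21.3333 seconds


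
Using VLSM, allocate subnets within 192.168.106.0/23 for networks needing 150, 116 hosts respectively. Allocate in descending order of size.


150 hosts -> /24 (254 usable): 192.168.106.0/24
116 hosts -> /25 (126 usable): 192.168.107.0/25
Allocation: 192.168.106.0/24 (150 hosts, 254 usable); 192.168.107.0/25 (116 hosts, 126 usable)


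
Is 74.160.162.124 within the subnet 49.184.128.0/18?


Subnet network: 49.184.128.0
Test IP AND mask: 74.160.128.0
No, 74.160.162.124 is not in 49.184.128.0/18


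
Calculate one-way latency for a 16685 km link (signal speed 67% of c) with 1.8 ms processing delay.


Speed = 0.67 * 3e5 km/s = 201000 km/s
Propagation delay = 16685 / 201000 = 0.083 s = 83.01 ms
Processing delay = 1.8 ms
Total one-way latency = 84.81 ms


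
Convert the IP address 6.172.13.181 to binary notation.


6 = 00000110
172 = 10101100
13 = 00001101
181 = 10110101
Binary: 00000110.10101100.00001101.10110101


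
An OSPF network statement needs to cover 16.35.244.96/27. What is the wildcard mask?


Subnet mask: 255.255.255.224
Wildcard = 255.255.255.255 - subnet mask
255 - 255 = 0
255 - 255 = 0
255 - 255 = 0
255 - 224 = 31
Wildcard: 0.0.0.31


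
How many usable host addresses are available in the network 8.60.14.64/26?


Host bits = 32 - 26 = 6
Total addresses = 2^6 = 64
Usable = total - 2 (network and broadcast)
Usable hosts: 62


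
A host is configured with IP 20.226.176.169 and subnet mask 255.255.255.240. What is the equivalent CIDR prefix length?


Binary: 11111111.11111111.11111111.11110000
Count leading 1s
Prefix: /28


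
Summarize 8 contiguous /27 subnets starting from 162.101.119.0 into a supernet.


Original prefix: /27
Number of subnets: 8 = 2^3
New prefix = 27 - 3 = 24
Supernet: 162.101.119.0/24


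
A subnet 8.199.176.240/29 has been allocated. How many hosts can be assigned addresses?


Host bits = 32 - 29 = 3
Total addresses = 2^3 = 8
Usable = total - 2 (network and broadcast)
Usable hosts: 6


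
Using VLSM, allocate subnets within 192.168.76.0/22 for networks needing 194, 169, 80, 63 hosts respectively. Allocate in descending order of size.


194 hosts -> /24 (254 usable): 192.168.76.0/24
169 hosts -> /24 (254 usable): 192.168.77.0/24
80 hosts -> /25 (126 usable): 192.168.78.0/25
63 hosts -> /25 (126 usable): 192.168.78.128/25
Allocation: 192.168.76.0/24 (194 hosts, 254 usable); 192.168.77.0/24 (169 hosts, 254 usable); 192.168.78.0/25 (80 hosts, 126 usable); 192.168.78.128/25 (63 hosts, 126 usable)


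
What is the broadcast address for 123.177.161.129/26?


Network: 123.177.161.128/26
Host bits = 6
Set all host bits to 1:
Broadcast: 123.177.161.191


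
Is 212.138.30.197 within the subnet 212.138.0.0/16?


Subnet network: 212.138.0.0
Test IP AND mask: 212.138.0.0
Yes, 212.138.30.197 is in 212.138.0.0/16


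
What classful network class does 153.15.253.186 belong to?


First octet: 153
Binary: 10011001
10xxxxxx -> Class B (128-191)
Class B, default mask 255.255.0.0 (/16)


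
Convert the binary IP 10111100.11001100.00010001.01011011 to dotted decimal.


10111100 = 188
11001100 = 204
00010001 = 17
01011011 = 91
IP: 188.204.17.91


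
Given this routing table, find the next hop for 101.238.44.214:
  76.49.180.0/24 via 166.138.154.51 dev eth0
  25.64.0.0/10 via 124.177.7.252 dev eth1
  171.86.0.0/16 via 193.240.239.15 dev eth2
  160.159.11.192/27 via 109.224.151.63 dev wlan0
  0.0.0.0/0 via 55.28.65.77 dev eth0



Longest prefix match for 101.238.44.214:
  /24 76.49.180.0: no
  /10 25.64.0.0: no
  /16 171.86.0.0: no
  /27 160.159.11.192: no
  /0 0.0.0.0: MATCH
Selected: next-hop 55.28.65.77 via eth0 (matched /0)


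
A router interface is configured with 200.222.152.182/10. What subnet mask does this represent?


/10 means 10 network bits, 22 host bits
Binary: 11111111110000000000000000000000
Mask: 255.192.0.0


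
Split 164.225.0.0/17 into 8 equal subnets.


New prefix = 17 + 3 = 20
Each subnet has 4096 addresses
  164.225.0.0/20
  164.225.16.0/20
  164.225.32.0/20
  164.225.48.0/20
  164.225.64.0/20
  164.225.80.0/20
  164.225.96.0/20
  164.225.112.0/20
Subnets: 164.225.0.0/20, 164.225.16.0/20, 164.225.32.0/20, 164.225.48.0/20, 164.225.64.0/20, 164.225.80.0/20, 164.225.96.0/20, 164.225.112.0/20


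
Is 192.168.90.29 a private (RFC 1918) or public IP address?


RFC 1918 private ranges:
  10.0.0.0/8 (10.0.0.0 - 10.255.255.255)
  172.16.0.0/12 (172.16.0.0 - 172.31.255.255)
  192.168.0.0/16 (192.168.0.0 - 192.168.255.255)
Private (in 192.168.0.0/16)


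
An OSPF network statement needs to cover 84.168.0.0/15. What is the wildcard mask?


Subnet mask: 255.254.0.0
Wildcard = 255.255.255.255 - subnet mask
255 - 255 = 0
255 - 254 = 1
255 - 0 = 255
255 - 0 = 255
Wildcard: 0.1.255.255


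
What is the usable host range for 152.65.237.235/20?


Network: 152.65.224.0
Broadcast: 152.65.239.255
First usable = network + 1
Last usable = broadcast - 1
Range: 152.65.224.1 to 152.65.239.254


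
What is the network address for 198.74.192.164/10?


IP:   11000110.01001010.11000000.10100100
Mask: 11111111.11000000.00000000.00000000
AND operation:
Net:  11000110.01000000.00000000.00000000
Network: 198.64.0.0/10


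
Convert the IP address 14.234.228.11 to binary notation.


14 = 00001110
234 = 11101010
228 = 11100100
11 = 00001011
Binary: 00001110.11101010.11100100.00001011


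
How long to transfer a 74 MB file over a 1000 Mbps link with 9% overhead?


Effective throughput = 1000 * (1 - 9/100) = 910 Mbps
File size in Mb = 74 * 8 = 592 Mb
Time = 592 / 910
Time = 0.6505 seconds


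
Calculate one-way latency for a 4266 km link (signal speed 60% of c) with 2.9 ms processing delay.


Speed = 0.6 * 3e5 km/s = 180000 km/s
Propagation delay = 4266 / 180000 = 0.0237 s = 23.7 ms
Processing delay = 2.9 ms
Total one-way latency = 26.6 ms


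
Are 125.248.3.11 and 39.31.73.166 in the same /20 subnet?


Mask: 255.255.240.0
125.248.3.11 AND mask = 125.248.0.0
39.31.73.166 AND mask = 39.31.64.0
No, different subnets (125.248.0.0 vs 39.31.64.0)


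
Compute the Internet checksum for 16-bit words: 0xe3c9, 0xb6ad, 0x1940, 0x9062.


Sum all words (with carry folding):
+ 0xe3c9 = 0xe3c9
+ 0xb6ad = 0x9a77
+ 0x1940 = 0xb3b7
+ 0x9062 = 0x441a
One's complement: ~0x441a
Checksum = 0xbbe5


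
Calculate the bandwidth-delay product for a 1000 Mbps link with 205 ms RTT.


BDP = bandwidth * RTT
= 1000 Mbps * 205 ms
= 1000 * 1e6 * 205 / 1000 bits
= 205000000 bits
= 25625000 bytes
= 25024.4141 KB
BDP = 205000000 bits (25625000 bytes)


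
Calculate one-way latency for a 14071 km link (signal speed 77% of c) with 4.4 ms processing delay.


Speed = 0.77 * 3e5 km/s = 231000 km/s
Propagation delay = 14071 / 231000 = 0.0609 s = 60.9134 ms
Processing delay = 4.4 ms
Total one-way latency = 65.3134 ms


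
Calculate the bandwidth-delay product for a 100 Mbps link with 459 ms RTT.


BDP = bandwidth * RTT
= 100 Mbps * 459 ms
= 100 * 1e6 * 459 / 1000 bits
= 45900000 bits
= 5737500 bytes
= 5603.0273 KB
BDP = 45900000 bits (5737500 bytes)


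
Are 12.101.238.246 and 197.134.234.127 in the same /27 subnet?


Mask: 255.255.255.224
12.101.238.246 AND mask = 12.101.238.224
197.134.234.127 AND mask = 197.134.234.96
No, different subnets (12.101.238.224 vs 197.134.234.96)


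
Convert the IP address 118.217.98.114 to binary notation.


118 = 01110110
217 = 11011001
98 = 01100010
114 = 01110010
Binary: 01110110.11011001.01100010.01110010


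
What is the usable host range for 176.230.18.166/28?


Network: 176.230.18.160
Broadcast: 176.230.18.175
First usable = network + 1
Last usable = broadcast - 1
Range: 176.230.18.161 to 176.230.18.174


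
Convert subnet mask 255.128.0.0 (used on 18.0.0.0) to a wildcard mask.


Subnet mask: 255.128.0.0
Wildcard = 255.255.255.255 - subnet mask
255 - 255 = 0
255 - 128 = 127
255 - 0 = 255
255 - 0 = 255
Wildcard: 0.127.255.255


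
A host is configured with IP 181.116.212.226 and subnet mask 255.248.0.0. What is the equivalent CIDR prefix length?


Binary: 11111111.11111000.00000000.00000000
Count leading 1s
Prefix: /13


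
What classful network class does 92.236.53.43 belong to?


First octet: 92
Binary: 01011100
0xxxxxxx -> Class A (1-126)
Class A, default mask 255.0.0.0 (/8)


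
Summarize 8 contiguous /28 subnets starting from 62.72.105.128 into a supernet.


Original prefix: /28
Number of subnets: 8 = 2^3
New prefix = 28 - 3 = 25
Supernet: 62.72.105.128/25


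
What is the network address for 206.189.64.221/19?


IP:   11001110.10111101.01000000.11011101
Mask: 11111111.11111111.11100000.00000000
AND operation:
Net:  11001110.10111101.01000000.00000000
Network: 206.189.64.0/19


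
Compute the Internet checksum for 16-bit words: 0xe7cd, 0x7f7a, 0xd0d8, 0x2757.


Sum all words (with carry folding):
+ 0xe7cd = 0xe7cd
+ 0x7f7a = 0x6748
+ 0xd0d8 = 0x3821
+ 0x2757 = 0x5f78
One's complement: ~0x5f78
Checksum = 0xa087


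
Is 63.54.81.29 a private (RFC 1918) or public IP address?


RFC 1918 private ranges:
  10.0.0.0/8 (10.0.0.0 - 10.255.255.255)
  172.16.0.0/12 (172.16.0.0 - 172.31.255.255)
  192.168.0.0/16 (192.168.0.0 - 192.168.255.255)
Public (not in any RFC 1918 range)


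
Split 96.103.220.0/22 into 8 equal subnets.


New prefix = 22 + 3 = 25
Each subnet has 128 addresses
  96.103.220.0/25
  96.103.220.128/25
  96.103.221.0/25
  96.103.221.128/25
  96.103.222.0/25
  96.103.222.128/25
  96.103.223.0/25
  96.103.223.128/25
Subnets: 96.103.220.0/25, 96.103.220.128/25, 96.103.221.0/25, 96.103.221.128/25, 96.103.222.0/25, 96.103.222.128/25, 96.103.223.0/25, 96.103.223.128/25


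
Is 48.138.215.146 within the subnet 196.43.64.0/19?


Subnet network: 196.43.64.0
Test IP AND mask: 48.138.192.0
No, 48.138.215.146 is not in 196.43.64.0/19


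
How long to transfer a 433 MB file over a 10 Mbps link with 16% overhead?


Effective throughput = 10 * (1 - 16/100) = 8.4 Mbps
File size in Mb = 433 * 8 = 3464 Mb
Time = 3464 / 8.4
Time = 412.381 seconds


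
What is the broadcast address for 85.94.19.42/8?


Network: 85.0.0.0/8
Host bits = 24
Set all host bits to 1:
Broadcast: 85.255.255.255


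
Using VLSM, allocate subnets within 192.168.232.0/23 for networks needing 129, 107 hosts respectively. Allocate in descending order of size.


129 hosts -> /24 (254 usable): 192.168.232.0/24
107 hosts -> /25 (126 usable): 192.168.233.0/25
Allocation: 192.168.232.0/24 (129 hosts, 254 usable); 192.168.233.0/25 (107 hosts, 126 usable)


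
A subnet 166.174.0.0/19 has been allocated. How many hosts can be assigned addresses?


Host bits = 32 - 19 = 13
Total addresses = 2^13 = 8192
Usable = total - 2 (network and broadcast)
Usable hosts: 8190


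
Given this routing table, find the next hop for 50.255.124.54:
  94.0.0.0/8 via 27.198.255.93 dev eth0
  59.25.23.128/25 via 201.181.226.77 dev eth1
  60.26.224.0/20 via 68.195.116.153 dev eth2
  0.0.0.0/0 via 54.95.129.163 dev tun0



Longest prefix match for 50.255.124.54:
  /8 94.0.0.0: no
  /25 59.25.23.128: no
  /20 60.26.224.0: no
  /0 0.0.0.0: MATCH
Selected: next-hop 54.95.129.163 via tun0 (matched /0)


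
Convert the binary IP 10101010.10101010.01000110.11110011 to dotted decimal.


10101010 = 170
10101010 = 170
01000110 = 70
11110011 = 243
IP: 170.170.70.243


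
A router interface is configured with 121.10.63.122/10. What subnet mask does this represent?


/10 means 10 network bits, 22 host bits
Binary: 11111111110000000000000000000000
Mask: 255.192.0.0


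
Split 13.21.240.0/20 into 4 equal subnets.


New prefix = 20 + 2 = 22
Each subnet has 1024 addresses
  13.21.240.0/22
  13.21.244.0/22
  13.21.248.0/22
  13.21.252.0/22
Subnets: 13.21.240.0/22, 13.21.244.0/22, 13.21.248.0/22, 13.21.252.0/22


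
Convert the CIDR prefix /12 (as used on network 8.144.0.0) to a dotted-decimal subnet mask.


/12 means 12 network bits, 20 host bits
Binary: 11111111111100000000000000000000
Mask: 255.240.0.0


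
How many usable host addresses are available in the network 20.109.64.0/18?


Host bits = 32 - 18 = 14
Total addresses = 2^14 = 16384
Usable = total - 2 (network and broadcast)
Usable hosts: 16382


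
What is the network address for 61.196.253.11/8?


IP:   00111101.11000100.11111101.00001011
Mask: 11111111.00000000.00000000.00000000
AND operation:
Net:  00111101.00000000.00000000.00000000
Network: 61.0.0.0/8


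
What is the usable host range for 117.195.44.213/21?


Network: 117.195.40.0
Broadcast: 117.195.47.255
First usable = network + 1
Last usable = broadcast - 1
Range: 117.195.40.1 to 117.195.47.254


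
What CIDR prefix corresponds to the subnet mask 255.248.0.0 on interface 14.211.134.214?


Binary: 11111111.11111000.00000000.00000000
Count leading 1s
Prefix: /13
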